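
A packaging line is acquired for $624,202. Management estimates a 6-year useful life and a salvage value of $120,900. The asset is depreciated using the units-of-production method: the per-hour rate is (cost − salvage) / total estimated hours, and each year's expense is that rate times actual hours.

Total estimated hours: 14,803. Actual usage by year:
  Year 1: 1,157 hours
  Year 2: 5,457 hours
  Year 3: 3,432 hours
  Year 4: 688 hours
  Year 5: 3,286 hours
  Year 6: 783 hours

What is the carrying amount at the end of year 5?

$147,522

Depreciable base = $624,202 − $120,900 = $503,302.
Rate = $503,302 / 14,803 hours = $34 per hour.
Year 1: 1,157 × $34 = $39,338. Book value $584,864.
Year 2: 5,457 × $34 = $185,538. Book value $399,326.
Year 3: 3,432 × $34 = $116,688. Book value $282,638.
Year 4: 688 × $34 = $23,392. Book value $259,246.
Year 5: 3,286 × $34 = $111,724. Book value $147,522.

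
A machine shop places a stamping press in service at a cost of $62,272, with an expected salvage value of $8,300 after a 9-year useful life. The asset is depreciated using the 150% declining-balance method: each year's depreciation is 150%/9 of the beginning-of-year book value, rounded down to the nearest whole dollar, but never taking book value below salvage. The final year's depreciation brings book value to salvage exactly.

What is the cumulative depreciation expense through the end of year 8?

Depreciable base = $62,272 − $8,300 = $53,972.
Year 1: ⌊$62,272 × 150%/9⌋ = $10,378. Book value $51,894.
Year 2: ⌊$51,894 × 150%/9⌋ = $8,649. Book value $43,245.
Year 3: ⌊$43,245 × 150%/9⌋ = $7,207. Book value $36,038.
Year 4: ⌊$36,038 × 150%/9⌋ = $6,006. Book value $30,032.
Year 5: ⌊$30,032 × 150%/9⌋ = $5,005. Book value $25,027.
Year 6: ⌊$25,027 × 150%/9⌋ = $4,171. Book value $20,856.
Year 7: ⌊$20,856 × 150%/9⌋ = $3,476. Book value $17,380.
Year 8: ⌊$17,380 × 150%/9⌋ = $2,896. Book value $14,484.
Accumulated through year 8 = $62,272 − $14,484 = $47,788.

$47,788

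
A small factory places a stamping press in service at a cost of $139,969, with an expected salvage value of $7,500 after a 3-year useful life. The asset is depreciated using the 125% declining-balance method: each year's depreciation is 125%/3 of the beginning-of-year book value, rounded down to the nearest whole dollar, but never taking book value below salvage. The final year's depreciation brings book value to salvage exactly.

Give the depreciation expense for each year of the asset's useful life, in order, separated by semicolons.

Depreciable base = $139,969 − $7,500 = $132,469.
Year 1: ⌊$139,969 × 125%/3⌋ = $58,320. Book value $81,649.
Year 2: ⌊$81,649 × 125%/3⌋ = $34,020. Book value $47,629.
Year 3 (final): $47,629 − $7,500 = $40,129. Book value $7,500.

$58,320; $34,020; $40,129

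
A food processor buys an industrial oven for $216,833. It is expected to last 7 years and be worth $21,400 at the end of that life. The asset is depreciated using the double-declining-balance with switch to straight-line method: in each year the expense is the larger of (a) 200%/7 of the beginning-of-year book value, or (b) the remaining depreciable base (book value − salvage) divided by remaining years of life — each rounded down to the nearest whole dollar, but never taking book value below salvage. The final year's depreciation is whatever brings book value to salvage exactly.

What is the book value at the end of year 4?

Depreciable base = $216,833 − $21,400 = $195,433.
Year 1: DB = ⌊$216,833 × 200%/7⌋ = $61,952; SL = ⌊$195,433/7⌋ = $27,919 → take DB $61,952. Book value $154,881.
Year 2: DB = ⌊$154,881 × 200%/7⌋ = $44,251; SL = ⌊$133,481/6⌋ = $22,246 → take DB $44,251. Book value $110,630.
Year 3: DB = ⌊$110,630 × 200%/7⌋ = $31,608; SL = ⌊$89,230/5⌋ = $17,846 → take DB $31,608. Book value $79,022.
Year 4: DB = ⌊$79,022 × 200%/7⌋ = $22,577; SL = ⌊$57,622/4⌋ = $14,405 → take DB $22,577. Book value $56,445.

$56,445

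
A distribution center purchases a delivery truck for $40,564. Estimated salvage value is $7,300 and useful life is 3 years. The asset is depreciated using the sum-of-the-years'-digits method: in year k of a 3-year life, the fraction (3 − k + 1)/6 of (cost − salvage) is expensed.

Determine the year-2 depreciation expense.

$11,088

Depreciable base = $40,564 − $7,300 = $33,264.
Sum of the years' digits = 3+2+1 = 6.
Year 1: $33,264 × 3/6 = $16,632. Book value $23,932.
Year 2: $33,264 × 2/6 = $11,088. Book value $12,844.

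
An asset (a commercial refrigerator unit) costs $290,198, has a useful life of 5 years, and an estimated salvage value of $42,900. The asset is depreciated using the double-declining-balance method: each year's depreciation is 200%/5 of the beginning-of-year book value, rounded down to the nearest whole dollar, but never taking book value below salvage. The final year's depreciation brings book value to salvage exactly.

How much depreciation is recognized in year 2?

Depreciable base = $290,198 − $42,900 = $247,298.
Year 1: ⌊$290,198 × 200%/5⌋ = $116,079. Book value $174,119.
Year 2: ⌊$174,119 × 200%/5⌋ = $69,647. Book value $104,472.

$69,647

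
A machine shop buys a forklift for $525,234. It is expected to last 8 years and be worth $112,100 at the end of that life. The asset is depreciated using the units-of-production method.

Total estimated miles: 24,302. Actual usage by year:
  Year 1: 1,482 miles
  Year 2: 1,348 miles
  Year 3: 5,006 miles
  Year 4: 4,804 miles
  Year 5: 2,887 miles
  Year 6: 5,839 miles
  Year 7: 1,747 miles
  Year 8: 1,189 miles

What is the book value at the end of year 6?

Depreciable base = $525,234 − $112,100 = $413,134.
Rate = $413,134 / 24,302 miles = $17 per mile.
Year 1: 1,482 × $17 = $25,194. Book value $500,040.
Year 2: 1,348 × $17 = $22,916. Book value $477,124.
Year 3: 5,006 × $17 = $85,102. Book value $392,022.
Year 4: 4,804 × $17 = $81,668. Book value $310,354.
Year 5: 2,887 × $17 = $49,079. Book value $261,275.
Year 6: 5,839 × $17 = $99,263. Book value $162,012.

$162,012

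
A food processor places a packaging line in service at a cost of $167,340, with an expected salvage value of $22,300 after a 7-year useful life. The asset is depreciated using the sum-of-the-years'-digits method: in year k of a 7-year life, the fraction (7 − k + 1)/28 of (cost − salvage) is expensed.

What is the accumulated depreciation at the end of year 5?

$129,500

Depreciable base = $167,340 − $22,300 = $145,040.
Sum of the years' digits = 7+6+5+4+3+2+1 = 28.
Year 1: $145,040 × 7/28 = $36,260. Book value $131,080.
Year 2: $145,040 × 6/28 = $31,080. Book value $100,000.
Year 3: $145,040 × 5/28 = $25,900. Book value $74,100.
Year 4: $145,040 × 4/28 = $20,720. Book value $53,380.
Year 5: $145,040 × 3/28 = $15,540. Book value $37,840.
Accumulated through year 5 = $167,340 − $37,840 = $129,500.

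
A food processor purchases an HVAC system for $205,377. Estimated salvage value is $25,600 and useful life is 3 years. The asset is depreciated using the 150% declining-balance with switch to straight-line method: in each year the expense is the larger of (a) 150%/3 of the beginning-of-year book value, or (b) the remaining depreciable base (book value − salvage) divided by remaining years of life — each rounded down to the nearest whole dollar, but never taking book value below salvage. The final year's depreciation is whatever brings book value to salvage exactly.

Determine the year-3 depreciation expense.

Depreciable base = $205,377 − $25,600 = $179,777.
Year 1: DB = ⌊$205,377 × 150%/3⌋ = $102,688; SL = ⌊$179,777/3⌋ = $59,925 → take DB $102,688. Book value $102,689.
Year 2: DB = ⌊$102,689 × 150%/3⌋ = $51,344; SL = ⌊$77,089/2⌋ = $38,544 → take DB $51,344. Book value $51,345.
Year 3 (final): $51,345 − $25,600 = $25,745. Book value $25,600.

$25,745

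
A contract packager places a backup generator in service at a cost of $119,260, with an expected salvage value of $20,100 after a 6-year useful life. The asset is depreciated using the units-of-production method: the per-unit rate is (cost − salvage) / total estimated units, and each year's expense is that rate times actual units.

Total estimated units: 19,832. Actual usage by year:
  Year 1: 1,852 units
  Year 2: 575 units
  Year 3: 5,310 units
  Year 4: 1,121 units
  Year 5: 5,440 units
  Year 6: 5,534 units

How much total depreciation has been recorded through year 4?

Depreciable base = $119,260 − $20,100 = $99,160.
Rate = $99,160 / 19,832 units = $5 per unit.
Year 1: 1,852 × $5 = $9,260. Book value $110,000.
Year 2: 575 × $5 = $2,875. Book value $107,125.
Year 3: 5,310 × $5 = $26,550. Book value $80,575.
Year 4: 1,121 × $5 = $5,605. Book value $74,970.
Accumulated through year 4 = $119,260 − $74,970 = $44,290.

$44,290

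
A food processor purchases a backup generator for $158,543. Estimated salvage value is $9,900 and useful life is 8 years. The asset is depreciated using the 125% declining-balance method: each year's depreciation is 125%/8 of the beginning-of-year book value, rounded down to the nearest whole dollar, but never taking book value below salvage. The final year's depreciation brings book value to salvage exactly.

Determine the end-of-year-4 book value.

Depreciable base = $158,543 − $9,900 = $148,643.
Year 1: ⌊$158,543 × 125%/8⌋ = $24,772. Book value $133,771.
Year 2: ⌊$133,771 × 125%/8⌋ = $20,901. Book value $112,870.
Year 3: ⌊$112,870 × 125%/8⌋ = $17,635. Book value $95,235.
Year 4: ⌊$95,235 × 125%/8⌋ = $14,880. Book value $80,355.

$80,355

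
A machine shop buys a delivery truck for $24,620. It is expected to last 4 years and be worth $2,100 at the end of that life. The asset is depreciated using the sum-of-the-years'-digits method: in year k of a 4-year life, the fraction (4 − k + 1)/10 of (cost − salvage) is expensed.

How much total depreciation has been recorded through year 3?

Depreciable base = $24,620 − $2,100 = $22,520.
Sum of the years' digits = 4+3+2+1 = 10.
Year 1: $22,520 × 4/10 = $9,008. Book value $15,612.
Year 2: $22,520 × 3/10 = $6,756. Book value $8,856.
Year 3: $22,520 × 2/10 = $4,504. Book value $4,352.
Accumulated through year 3 = $24,620 − $4,352 = $20,268.

$20,268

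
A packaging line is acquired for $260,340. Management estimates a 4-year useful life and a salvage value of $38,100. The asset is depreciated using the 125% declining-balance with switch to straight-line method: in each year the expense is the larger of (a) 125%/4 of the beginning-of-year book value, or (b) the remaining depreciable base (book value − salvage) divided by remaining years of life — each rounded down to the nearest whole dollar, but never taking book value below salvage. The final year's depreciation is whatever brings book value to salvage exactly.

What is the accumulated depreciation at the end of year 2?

$137,288

Depreciable base = $260,340 − $38,100 = $222,240.
Year 1: DB = ⌊$260,340 × 125%/4⌋ = $81,356; SL = ⌊$222,240/4⌋ = $55,560 → take DB $81,356. Book value $178,984.
Year 2: DB = ⌊$178,984 × 125%/4⌋ = $55,932; SL = ⌊$140,884/3⌋ = $46,961 → take DB $55,932. Book value $123,052.
Accumulated through year 2 = $260,340 − $123,052 = $137,288.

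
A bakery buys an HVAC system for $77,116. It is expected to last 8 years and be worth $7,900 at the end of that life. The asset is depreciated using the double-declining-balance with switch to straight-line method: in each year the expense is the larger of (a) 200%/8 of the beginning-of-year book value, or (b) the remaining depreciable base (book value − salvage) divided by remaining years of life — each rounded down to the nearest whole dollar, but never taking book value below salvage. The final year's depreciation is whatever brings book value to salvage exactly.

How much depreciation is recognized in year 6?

$4,575

Depreciable base = $77,116 − $7,900 = $69,216.
Year 1: DB = ⌊$77,116 × 200%/8⌋ = $19,279; SL = ⌊$69,216/8⌋ = $8,652 → take DB $19,279. Book value $57,837.
Year 2: DB = ⌊$57,837 × 200%/8⌋ = $14,459; SL = ⌊$49,937/7⌋ = $7,133 → take DB $14,459. Book value $43,378.
Year 3: DB = ⌊$43,378 × 200%/8⌋ = $10,844; SL = ⌊$35,478/6⌋ = $5,913 → take DB $10,844. Book value $32,534.
Year 4: DB = ⌊$32,534 × 200%/8⌋ = $8,133; SL = ⌊$24,634/5⌋ = $4,926 → take DB $8,133. Book value $24,401.
Year 5: DB = ⌊$24,401 × 200%/8⌋ = $6,100; SL = ⌊$16,501/4⌋ = $4,125 → take DB $6,100. Book value $18,301.
Year 6: DB = ⌊$18,301 × 200%/8⌋ = $4,575; SL = ⌊$10,401/3⌋ = $3,467 → take DB $4,575. Book value $13,726.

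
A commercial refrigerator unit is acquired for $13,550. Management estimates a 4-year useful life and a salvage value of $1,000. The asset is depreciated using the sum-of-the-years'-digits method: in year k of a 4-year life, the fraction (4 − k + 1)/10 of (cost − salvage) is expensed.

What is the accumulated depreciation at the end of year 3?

$11,295

Depreciable base = $13,550 − $1,000 = $12,550.
Sum of the years' digits = 4+3+2+1 = 10.
Year 1: $12,550 × 4/10 = $5,020. Book value $8,530.
Year 2: $12,550 × 3/10 = $3,765. Book value $4,765.
Year 3: $12,550 × 2/10 = $2,510. Book value $2,255.
Accumulated through year 3 = $13,550 − $2,255 = $11,295.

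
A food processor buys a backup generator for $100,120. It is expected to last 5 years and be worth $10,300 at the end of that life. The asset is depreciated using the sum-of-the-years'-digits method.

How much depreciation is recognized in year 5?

$5,988

Depreciable base = $100,120 − $10,300 = $89,820.
Sum of the years' digits = 5+4+3+2+1 = 15.
Year 1: $89,820 × 5/15 = $29,940. Book value $70,180.
Year 2: $89,820 × 4/15 = $23,952. Book value $46,228.
Year 3: $89,820 × 3/15 = $17,964. Book value $28,264.
Year 4: $89,820 × 2/15 = $11,976. Book value $16,288.
Year 5: $89,820 × 1/15 = $5,988. Book value $10,300.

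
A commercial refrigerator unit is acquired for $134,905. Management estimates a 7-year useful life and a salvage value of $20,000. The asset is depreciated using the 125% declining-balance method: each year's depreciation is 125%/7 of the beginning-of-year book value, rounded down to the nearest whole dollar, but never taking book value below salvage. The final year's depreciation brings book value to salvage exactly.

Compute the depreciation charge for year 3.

Depreciable base = $134,905 − $20,000 = $114,905.
Year 1: ⌊$134,905 × 125%/7⌋ = $24,090. Book value $110,815.
Year 2: ⌊$110,815 × 125%/7⌋ = $19,788. Book value $91,027.
Year 3: ⌊$91,027 × 125%/7⌋ = $16,254. Book value $74,773.

$16,254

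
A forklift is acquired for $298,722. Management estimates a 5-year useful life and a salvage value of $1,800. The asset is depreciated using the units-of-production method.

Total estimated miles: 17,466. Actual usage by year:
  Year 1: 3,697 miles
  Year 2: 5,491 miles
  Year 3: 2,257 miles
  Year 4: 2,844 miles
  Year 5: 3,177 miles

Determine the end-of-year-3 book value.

$104,157

Depreciable base = $298,722 − $1,800 = $296,922.
Rate = $296,922 / 17,466 miles = $17 per mile.
Year 1: 3,697 × $17 = $62,849. Book value $235,873.
Year 2: 5,491 × $17 = $93,347. Book value $142,526.
Year 3: 2,257 × $17 = $38,369. Book value $104,157.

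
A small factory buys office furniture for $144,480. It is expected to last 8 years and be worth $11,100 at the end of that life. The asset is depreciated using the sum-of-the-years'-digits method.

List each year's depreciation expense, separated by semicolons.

Depreciable base = $144,480 − $11,100 = $133,380.
Sum of the years' digits = 8+7+6+5+4+3+2+1 = 36.
Year 1: $133,380 × 8/36 = $29,640. Book value $114,840.
Year 2: $133,380 × 7/36 = $25,935. Book value $88,905.
Year 3: $133,380 × 6/36 = $22,230. Book value $66,675.
Year 4: $133,380 × 5/36 = $18,525. Book value $48,150.
Year 5: $133,380 × 4/36 = $14,820. Book value $33,330.
Year 6: $133,380 × 3/36 = $11,115. Book value $22,215.
Year 7: $133,380 × 2/36 = $7,410. Book value $14,805.
Year 8: $133,380 × 1/36 = $3,705. Book value $11,100.

$29,640; $25,935; $22,230; $18,525; $14,820; $11,115; $7,410; $3,705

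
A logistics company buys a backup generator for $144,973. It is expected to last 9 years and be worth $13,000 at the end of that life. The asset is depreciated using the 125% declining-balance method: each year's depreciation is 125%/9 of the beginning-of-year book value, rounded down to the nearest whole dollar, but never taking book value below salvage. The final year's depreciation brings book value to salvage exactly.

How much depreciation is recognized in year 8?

Depreciable base = $144,973 − $13,000 = $131,973.
Year 1: ⌊$144,973 × 125%/9⌋ = $20,135. Book value $124,838.
Year 2: ⌊$124,838 × 125%/9⌋ = $17,338. Book value $107,500.
Year 3: ⌊$107,500 × 125%/9⌋ = $14,930. Book value $92,570.
Year 4: ⌊$92,570 × 125%/9⌋ = $12,856. Book value $79,714.
Year 5: ⌊$79,714 × 125%/9⌋ = $11,071. Book value $68,643.
Year 6: ⌊$68,643 × 125%/9⌋ = $9,533. Book value $59,110.
Year 7: ⌊$59,110 × 125%/9⌋ = $8,209. Book value $50,901.
Year 8: ⌊$50,901 × 125%/9⌋ = $7,069. Book value $43,832.

$7,069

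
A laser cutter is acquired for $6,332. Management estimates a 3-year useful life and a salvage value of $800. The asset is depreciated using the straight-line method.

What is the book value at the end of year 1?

Depreciable base = $6,332 − $800 = $5,532.
Annual expense = $5,532 / 3 = $1,844.
End of year 1: book value $4,488.

$4,488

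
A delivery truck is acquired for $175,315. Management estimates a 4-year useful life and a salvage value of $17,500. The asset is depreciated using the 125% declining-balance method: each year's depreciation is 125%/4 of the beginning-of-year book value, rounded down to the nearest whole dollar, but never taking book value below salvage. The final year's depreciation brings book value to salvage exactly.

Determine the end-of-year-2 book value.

$82,865

Depreciable base = $175,315 − $17,500 = $157,815.
Year 1: ⌊$175,315 × 125%/4⌋ = $54,785. Book value $120,530.
Year 2: ⌊$120,530 × 125%/4⌋ = $37,665. Book value $82,865.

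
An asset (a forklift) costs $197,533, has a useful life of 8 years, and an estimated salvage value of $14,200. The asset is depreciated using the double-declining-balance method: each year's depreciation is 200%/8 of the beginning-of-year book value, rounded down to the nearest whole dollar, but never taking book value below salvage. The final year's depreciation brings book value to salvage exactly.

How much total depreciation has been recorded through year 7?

$171,164

Depreciable base = $197,533 − $14,200 = $183,333.
Year 1: ⌊$197,533 × 200%/8⌋ = $49,383. Book value $148,150.
Year 2: ⌊$148,150 × 200%/8⌋ = $37,037. Book value $111,113.
Year 3: ⌊$111,113 × 200%/8⌋ = $27,778. Book value $83,335.
Year 4: ⌊$83,335 × 200%/8⌋ = $20,833. Book value $62,502.
Year 5: ⌊$62,502 × 200%/8⌋ = $15,625. Book value $46,877.
Year 6: ⌊$46,877 × 200%/8⌋ = $11,719. Book value $35,158.
Year 7: ⌊$35,158 × 200%/8⌋ = $8,789. Book value $26,369.
Accumulated through year 7 = $197,533 − $26,369 = $171,164.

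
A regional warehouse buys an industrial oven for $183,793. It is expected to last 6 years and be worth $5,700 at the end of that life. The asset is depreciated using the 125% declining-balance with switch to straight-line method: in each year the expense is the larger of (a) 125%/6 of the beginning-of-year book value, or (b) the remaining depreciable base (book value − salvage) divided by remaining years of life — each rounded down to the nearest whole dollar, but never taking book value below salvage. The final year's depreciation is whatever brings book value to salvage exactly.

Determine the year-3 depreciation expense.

$27,372

Depreciable base = $183,793 − $5,700 = $178,093.
Year 1: DB = ⌊$183,793 × 125%/6⌋ = $38,290; SL = ⌊$178,093/6⌋ = $29,682 → take DB $38,290. Book value $145,503.
Year 2: DB = ⌊$145,503 × 125%/6⌋ = $30,313; SL = ⌊$139,803/5⌋ = $27,960 → take DB $30,313. Book value $115,190.
Year 3: DB = ⌊$115,190 × 125%/6⌋ = $23,997; SL = ⌊$109,490/4⌋ = $27,372 → take SL $27,372. Book value $87,818.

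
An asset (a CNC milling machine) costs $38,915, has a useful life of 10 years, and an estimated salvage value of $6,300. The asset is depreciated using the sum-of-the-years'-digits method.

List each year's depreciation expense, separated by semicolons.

Depreciable base = $38,915 − $6,300 = $32,615.
Sum of the years' digits = 10+9+8+7+6+5+4+3+2+1 = 55.
Year 1: $32,615 × 10/55 = $5,930. Book value $32,985.
Year 2: $32,615 × 9/55 = $5,337. Book value $27,648.
Year 3: $32,615 × 8/55 = $4,744. Book value $22,904.
Year 4: $32,615 × 7/55 = $4,151. Book value $18,753.
Year 5: $32,615 × 6/55 = $3,558. Book value $15,195.
Year 6: $32,615 × 5/55 = $2,965. Book value $12,230.
Year 7: $32,615 × 4/55 = $2,372. Book value $9,858.
Year 8: $32,615 × 3/55 = $1,779. Book value $8,079.
Year 9: $32,615 × 2/55 = $1,186. Book value $6,893.
Year 10: $32,615 × 1/55 = $593. Book value $6,300.

$5,930; $5,337; $4,744; $4,151; $3,558; $2,965; $2,372; $1,779; $1,186; $593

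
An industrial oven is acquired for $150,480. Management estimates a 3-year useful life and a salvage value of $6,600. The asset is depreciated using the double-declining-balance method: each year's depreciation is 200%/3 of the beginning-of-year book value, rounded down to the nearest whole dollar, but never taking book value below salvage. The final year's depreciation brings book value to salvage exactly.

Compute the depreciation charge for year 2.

Depreciable base = $150,480 − $6,600 = $143,880.
Year 1: ⌊$150,480 × 200%/3⌋ = $100,320. Book value $50,160.
Year 2: ⌊$50,160 × 200%/3⌋ = $33,440. Book value $16,720.

$33,440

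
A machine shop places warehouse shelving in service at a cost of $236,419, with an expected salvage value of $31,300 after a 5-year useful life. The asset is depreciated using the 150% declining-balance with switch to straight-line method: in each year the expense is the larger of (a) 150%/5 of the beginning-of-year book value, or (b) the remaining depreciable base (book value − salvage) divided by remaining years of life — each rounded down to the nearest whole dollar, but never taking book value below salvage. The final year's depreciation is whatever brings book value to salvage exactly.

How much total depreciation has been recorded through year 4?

Depreciable base = $236,419 − $31,300 = $205,119.
Year 1: DB = ⌊$236,419 × 150%/5⌋ = $70,925; SL = ⌊$205,119/5⌋ = $41,023 → take DB $70,925. Book value $165,494.
Year 2: DB = ⌊$165,494 × 150%/5⌋ = $49,648; SL = ⌊$134,194/4⌋ = $33,548 → take DB $49,648. Book value $115,846.
Year 3: DB = ⌊$115,846 × 150%/5⌋ = $34,753; SL = ⌊$84,546/3⌋ = $28,182 → take DB $34,753. Book value $81,093.
Year 4: DB = ⌊$81,093 × 150%/5⌋ = $24,327; SL = ⌊$49,793/2⌋ = $24,896 → take SL $24,896. Book value $56,197.
Accumulated through year 4 = $236,419 − $56,197 = $180,222.

$180,222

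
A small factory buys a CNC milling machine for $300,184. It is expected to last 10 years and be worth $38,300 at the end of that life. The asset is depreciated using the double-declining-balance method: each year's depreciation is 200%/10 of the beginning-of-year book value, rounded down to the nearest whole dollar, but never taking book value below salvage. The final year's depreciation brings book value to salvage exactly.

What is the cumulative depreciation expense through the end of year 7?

$237,229

Depreciable base = $300,184 − $38,300 = $261,884.
Year 1: ⌊$300,184 × 200%/10⌋ = $60,036. Book value $240,148.
Year 2: ⌊$240,148 × 200%/10⌋ = $48,029. Book value $192,119.
Year 3: ⌊$192,119 × 200%/10⌋ = $38,423. Book value $153,696.
Year 4: ⌊$153,696 × 200%/10⌋ = $30,739. Book value $122,957.
Year 5: ⌊$122,957 × 200%/10⌋ = $24,591. Book value $98,366.
Year 6: ⌊$98,366 × 200%/10⌋ = $19,673. Book value $78,693.
Year 7: ⌊$78,693 × 200%/10⌋ = $15,738. Book value $62,955.
Accumulated through year 7 = $300,184 − $62,955 = $237,229.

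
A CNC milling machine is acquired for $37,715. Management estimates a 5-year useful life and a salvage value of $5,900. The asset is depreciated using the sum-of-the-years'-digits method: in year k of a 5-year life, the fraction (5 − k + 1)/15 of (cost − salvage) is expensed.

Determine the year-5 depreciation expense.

$2,121

Depreciable base = $37,715 − $5,900 = $31,815.
Sum of the years' digits = 5+4+3+2+1 = 15.
Year 1: $31,815 × 5/15 = $10,605. Book value $27,110.
Year 2: $31,815 × 4/15 = $8,484. Book value $18,626.
Year 3: $31,815 × 3/15 = $6,363. Book value $12,263.
Year 4: $31,815 × 2/15 = $4,242. Book value $8,021.
Year 5: $31,815 × 1/15 = $2,121. Book value $5,900.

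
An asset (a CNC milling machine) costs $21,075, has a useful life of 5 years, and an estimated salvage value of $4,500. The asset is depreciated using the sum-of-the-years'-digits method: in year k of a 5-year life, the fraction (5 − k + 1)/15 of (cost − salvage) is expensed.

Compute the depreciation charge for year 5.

Depreciable base = $21,075 − $4,500 = $16,575.
Sum of the years' digits = 5+4+3+2+1 = 15.
Year 1: $16,575 × 5/15 = $5,525. Book value $15,550.
Year 2: $16,575 × 4/15 = $4,420. Book value $11,130.
Year 3: $16,575 × 3/15 = $3,315. Book value $7,815.
Year 4: $16,575 × 2/15 = $2,210. Book value $5,605.
Year 5: $16,575 × 1/15 = $1,105. Book value $4,500.

$1,105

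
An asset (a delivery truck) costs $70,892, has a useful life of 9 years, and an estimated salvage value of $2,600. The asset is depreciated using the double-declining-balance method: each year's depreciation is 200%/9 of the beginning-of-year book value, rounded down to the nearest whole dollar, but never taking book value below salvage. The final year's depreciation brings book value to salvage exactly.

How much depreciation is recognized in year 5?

Depreciable base = $70,892 − $2,600 = $68,292.
Year 1: ⌊$70,892 × 200%/9⌋ = $15,753. Book value $55,139.
Year 2: ⌊$55,139 × 200%/9⌋ = $12,253. Book value $42,886.
Year 3: ⌊$42,886 × 200%/9⌋ = $9,530. Book value $33,356.
Year 4: ⌊$33,356 × 200%/9⌋ = $7,412. Book value $25,944.
Year 5: ⌊$25,944 × 200%/9⌋ = $5,765. Book value $20,179.

$5,765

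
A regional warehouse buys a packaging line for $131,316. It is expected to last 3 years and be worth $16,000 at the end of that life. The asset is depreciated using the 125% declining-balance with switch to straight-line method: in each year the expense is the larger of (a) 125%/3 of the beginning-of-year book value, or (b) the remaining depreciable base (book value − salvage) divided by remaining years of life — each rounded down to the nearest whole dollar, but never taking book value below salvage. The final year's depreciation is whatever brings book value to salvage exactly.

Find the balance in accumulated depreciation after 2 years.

Depreciable base = $131,316 − $16,000 = $115,316.
Year 1: DB = ⌊$131,316 × 125%/3⌋ = $54,715; SL = ⌊$115,316/3⌋ = $38,438 → take DB $54,715. Book value $76,601.
Year 2: DB = ⌊$76,601 × 125%/3⌋ = $31,917; SL = ⌊$60,601/2⌋ = $30,300 → take DB $31,917. Book value $44,684.
Accumulated through year 2 = $131,316 − $44,684 = $86,632.

$86,632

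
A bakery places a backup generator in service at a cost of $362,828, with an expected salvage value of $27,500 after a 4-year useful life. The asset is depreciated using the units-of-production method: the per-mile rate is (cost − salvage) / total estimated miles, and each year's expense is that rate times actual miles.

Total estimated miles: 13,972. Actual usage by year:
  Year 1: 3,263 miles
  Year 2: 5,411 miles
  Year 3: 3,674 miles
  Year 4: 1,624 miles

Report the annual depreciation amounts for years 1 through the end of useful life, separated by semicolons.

Depreciable base = $362,828 − $27,500 = $335,328.
Rate = $335,328 / 13,972 miles = $24 per mile.
Year 1: 3,263 × $24 = $78,312. Book value $284,516.
Year 2: 5,411 × $24 = $129,864. Book value $154,652.
Year 3: 3,674 × $24 = $88,176. Book value $66,476.
Year 4: 1,624 × $24 = $38,976. Book value $27,500.

$78,312; $129,864; $88,176; $38,976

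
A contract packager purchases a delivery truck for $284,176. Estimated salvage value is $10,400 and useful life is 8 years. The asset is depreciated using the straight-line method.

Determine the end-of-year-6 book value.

$78,844

Depreciable base = $284,176 − $10,400 = $273,776.
Annual expense = $273,776 / 8 = $34,222.
End of year 1: book value $249,954.
End of year 2: book value $215,732.
End of year 3: book value $181,510.
End of year 4: book value $147,288.
End of year 5: book value $113,066.
End of year 6: book value $78,844.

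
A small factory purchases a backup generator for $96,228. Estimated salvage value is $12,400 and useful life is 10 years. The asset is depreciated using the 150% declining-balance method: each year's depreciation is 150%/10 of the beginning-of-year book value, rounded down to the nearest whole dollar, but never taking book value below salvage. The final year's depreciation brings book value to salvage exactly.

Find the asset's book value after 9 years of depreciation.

$22,291

Depreciable base = $96,228 − $12,400 = $83,828.
Year 1: ⌊$96,228 × 150%/10⌋ = $14,434. Book value $81,794.
Year 2: ⌊$81,794 × 150%/10⌋ = $12,269. Book value $69,525.
Year 3: ⌊$69,525 × 150%/10⌋ = $10,428. Book value $59,097.
Year 4: ⌊$59,097 × 150%/10⌋ = $8,864. Book value $50,233.
Year 5: ⌊$50,233 × 150%/10⌋ = $7,534. Book value $42,699.
Year 6: ⌊$42,699 × 150%/10⌋ = $6,404. Book value $36,295.
Year 7: ⌊$36,295 × 150%/10⌋ = $5,444. Book value $30,851.
Year 8: ⌊$30,851 × 150%/10⌋ = $4,627. Book value $26,224.
Year 9: ⌊$26,224 × 150%/10⌋ = $3,933. Book value $22,291.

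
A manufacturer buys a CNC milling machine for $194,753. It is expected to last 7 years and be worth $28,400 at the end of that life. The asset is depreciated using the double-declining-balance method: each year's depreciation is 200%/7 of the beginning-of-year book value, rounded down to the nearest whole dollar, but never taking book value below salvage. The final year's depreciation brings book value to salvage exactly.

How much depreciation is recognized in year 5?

Depreciable base = $194,753 − $28,400 = $166,353.
Year 1: ⌊$194,753 × 200%/7⌋ = $55,643. Book value $139,110.
Year 2: ⌊$139,110 × 200%/7⌋ = $39,745. Book value $99,365.
Year 3: ⌊$99,365 × 200%/7⌋ = $28,390. Book value $70,975.
Year 4: ⌊$70,975 × 200%/7⌋ = $20,278. Book value $50,697.
Year 5: ⌊$50,697 × 200%/7⌋ = $14,484. Book value $36,213.

$14,484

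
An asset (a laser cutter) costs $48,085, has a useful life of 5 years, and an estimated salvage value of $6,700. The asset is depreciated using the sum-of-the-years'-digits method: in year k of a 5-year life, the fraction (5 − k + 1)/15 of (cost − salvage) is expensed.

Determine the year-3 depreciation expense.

$8,277

Depreciable base = $48,085 − $6,700 = $41,385.
Sum of the years' digits = 5+4+3+2+1 = 15.
Year 1: $41,385 × 5/15 = $13,795. Book value $34,290.
Year 2: $41,385 × 4/15 = $11,036. Book value $23,254.
Year 3: $41,385 × 3/15 = $8,277. Book value $14,977.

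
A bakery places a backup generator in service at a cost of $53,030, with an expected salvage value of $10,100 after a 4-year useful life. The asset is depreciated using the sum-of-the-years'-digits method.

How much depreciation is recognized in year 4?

$4,293

Depreciable base = $53,030 − $10,100 = $42,930.
Sum of the years' digits = 4+3+2+1 = 10.
Year 1: $42,930 × 4/10 = $17,172. Book value $35,858.
Year 2: $42,930 × 3/10 = $12,879. Book value $22,979.
Year 3: $42,930 × 2/10 = $8,586. Book value $14,393.
Year 4: $42,930 × 1/10 = $4,293. Book value $10,100.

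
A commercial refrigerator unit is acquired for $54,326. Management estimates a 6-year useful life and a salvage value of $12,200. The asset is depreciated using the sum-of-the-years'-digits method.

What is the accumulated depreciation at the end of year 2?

$22,066

Depreciable base = $54,326 − $12,200 = $42,126.
Sum of the years' digits = 6+5+4+3+2+1 = 21.
Year 1: $42,126 × 6/21 = $12,036. Book value $42,290.
Year 2: $42,126 × 5/21 = $10,030. Book value $32,260.
Accumulated through year 2 = $54,326 − $32,260 = $22,066.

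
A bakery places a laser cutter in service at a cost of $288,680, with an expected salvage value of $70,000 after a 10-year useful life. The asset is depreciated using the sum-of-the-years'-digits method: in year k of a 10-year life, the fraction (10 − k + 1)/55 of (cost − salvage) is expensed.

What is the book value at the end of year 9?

$73,976

Depreciable base = $288,680 − $70,000 = $218,680.
Sum of the years' digits = 10+9+8+7+6+5+4+3+2+1 = 55.
Year 1: $218,680 × 10/55 = $39,760. Book value $248,920.
Year 2: $218,680 × 9/55 = $35,784. Book value $213,136.
Year 3: $218,680 × 8/55 = $31,808. Book value $181,328.
Year 4: $218,680 × 7/55 = $27,832. Book value $153,496.
Year 5: $218,680 × 6/55 = $23,856. Book value $129,640.
Year 6: $218,680 × 5/55 = $19,880. Book value $109,760.
Year 7: $218,680 × 4/55 = $15,904. Book value $93,856.
Year 8: $218,680 × 3/55 = $11,928. Book value $81,928.
Year 9: $218,680 × 2/55 = $7,952. Book value $73,976.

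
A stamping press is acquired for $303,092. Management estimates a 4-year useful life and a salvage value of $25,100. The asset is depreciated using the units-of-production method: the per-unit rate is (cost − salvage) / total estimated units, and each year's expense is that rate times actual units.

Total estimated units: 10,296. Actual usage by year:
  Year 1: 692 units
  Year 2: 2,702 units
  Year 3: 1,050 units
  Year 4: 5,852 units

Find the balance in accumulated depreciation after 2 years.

Depreciable base = $303,092 − $25,100 = $277,992.
Rate = $277,992 / 10,296 units = $27 per unit.
Year 1: 692 × $27 = $18,684. Book value $284,408.
Year 2: 2,702 × $27 = $72,954. Book value $211,454.
Accumulated through year 2 = $303,092 − $211,454 = $91,638.

$91,638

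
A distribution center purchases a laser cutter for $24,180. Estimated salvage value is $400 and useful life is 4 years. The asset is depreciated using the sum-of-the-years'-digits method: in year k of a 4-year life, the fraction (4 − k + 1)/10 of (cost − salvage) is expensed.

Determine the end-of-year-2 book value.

$7,534

Depreciable base = $24,180 − $400 = $23,780.
Sum of the years' digits = 4+3+2+1 = 10.
Year 1: $23,780 × 4/10 = $9,512. Book value $14,668.
Year 2: $23,780 × 3/10 = $7,134. Book value $7,534.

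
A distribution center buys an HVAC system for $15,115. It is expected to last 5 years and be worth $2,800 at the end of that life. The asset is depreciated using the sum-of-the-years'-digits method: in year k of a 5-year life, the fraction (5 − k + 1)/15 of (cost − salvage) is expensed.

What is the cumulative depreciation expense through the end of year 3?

$9,852

Depreciable base = $15,115 − $2,800 = $12,315.
Sum of the years' digits = 5+4+3+2+1 = 15.
Year 1: $12,315 × 5/15 = $4,105. Book value $11,010.
Year 2: $12,315 × 4/15 = $3,284. Book value $7,726.
Year 3: $12,315 × 3/15 = $2,463. Book value $5,263.
Accumulated through year 3 = $15,115 − $5,263 = $9,852.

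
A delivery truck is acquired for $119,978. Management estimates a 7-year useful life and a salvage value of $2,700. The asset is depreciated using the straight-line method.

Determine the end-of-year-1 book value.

Depreciable base = $119,978 − $2,700 = $117,278.
Annual expense = $117,278 / 7 = $16,754.
End of year 1: book value $103,224.

$103,224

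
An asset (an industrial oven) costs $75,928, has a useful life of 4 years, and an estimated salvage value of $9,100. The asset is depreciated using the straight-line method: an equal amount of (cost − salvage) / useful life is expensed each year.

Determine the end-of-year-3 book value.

$25,807

Depreciable base = $75,928 − $9,100 = $66,828.
Annual expense = $66,828 / 4 = $16,707.
End of year 1: book value $59,221.
End of year 2: book value $42,514.
End of year 3: book value $25,807.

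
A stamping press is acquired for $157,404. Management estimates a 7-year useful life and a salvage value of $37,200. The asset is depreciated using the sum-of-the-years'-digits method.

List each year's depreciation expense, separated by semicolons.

Depreciable base = $157,404 − $37,200 = $120,204.
Sum of the years' digits = 7+6+5+4+3+2+1 = 28.
Year 1: $120,204 × 7/28 = $30,051. Book value $127,353.
Year 2: $120,204 × 6/28 = $25,758. Book value $101,595.
Year 3: $120,204 × 5/28 = $21,465. Book value $80,130.
Year 4: $120,204 × 4/28 = $17,172. Book value $62,958.
Year 5: $120,204 × 3/28 = $12,879. Book value $50,079.
Year 6: $120,204 × 2/28 = $8,586. Book value $41,493.
Year 7: $120,204 × 1/28 = $4,293. Book value $37,200.

$30,051; $25,758; $21,465; $17,172; $12,879; $8,586; $4,293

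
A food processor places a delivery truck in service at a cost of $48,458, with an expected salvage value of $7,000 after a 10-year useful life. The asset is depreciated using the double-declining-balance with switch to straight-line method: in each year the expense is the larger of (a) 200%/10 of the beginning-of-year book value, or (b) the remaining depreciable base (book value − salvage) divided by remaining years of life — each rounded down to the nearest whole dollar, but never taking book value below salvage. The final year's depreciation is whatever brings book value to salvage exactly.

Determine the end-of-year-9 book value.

$7,000

Depreciable base = $48,458 − $7,000 = $41,458.
Year 1: DB = ⌊$48,458 × 200%/10⌋ = $9,691; SL = ⌊$41,458/10⌋ = $4,145 → take DB $9,691. Book value $38,767.
Year 2: DB = ⌊$38,767 × 200%/10⌋ = $7,753; SL = ⌊$31,767/9⌋ = $3,529 → take DB $7,753. Book value $31,014.
Year 3: DB = ⌊$31,014 × 200%/10⌋ = $6,202; SL = ⌊$24,014/8⌋ = $3,001 → take DB $6,202. Book value $24,812.
Year 4: DB = ⌊$24,812 × 200%/10⌋ = $4,962; SL = ⌊$17,812/7⌋ = $2,544 → take DB $4,962. Book value $19,850.
Year 5: DB = ⌊$19,850 × 200%/10⌋ = $3,970; SL = ⌊$12,850/6⌋ = $2,141 → take DB $3,970. Book value $15,880.
Year 6: DB = ⌊$15,880 × 200%/10⌋ = $3,176; SL = ⌊$8,880/5⌋ = $1,776 → take DB $3,176. Book value $12,704.
Year 7: DB = ⌊$12,704 × 200%/10⌋ = $2,540; SL = ⌊$5,704/4⌋ = $1,426 → take DB $2,540. Book value $10,164.
Year 8: DB = ⌊$10,164 × 200%/10⌋ = $2,032; SL = ⌊$3,164/3⌋ = $1,054 → take DB $2,032. Book value $8,132.
Year 9: DB = ⌊$8,132 × 200%/10⌋ = $1,626; SL = ⌊$1,132/2⌋ = $566 → take DB $1,626, capped at $1,132. Book value $7,000.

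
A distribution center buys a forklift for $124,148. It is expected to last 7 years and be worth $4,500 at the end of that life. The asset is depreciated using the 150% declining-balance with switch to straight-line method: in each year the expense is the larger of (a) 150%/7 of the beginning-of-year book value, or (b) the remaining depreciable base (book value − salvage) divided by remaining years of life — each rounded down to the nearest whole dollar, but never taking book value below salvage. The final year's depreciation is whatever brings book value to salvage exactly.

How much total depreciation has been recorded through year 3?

Depreciable base = $124,148 − $4,500 = $119,648.
Year 1: DB = ⌊$124,148 × 150%/7⌋ = $26,603; SL = ⌊$119,648/7⌋ = $17,092 → take DB $26,603. Book value $97,545.
Year 2: DB = ⌊$97,545 × 150%/7⌋ = $20,902; SL = ⌊$93,045/6⌋ = $15,507 → take DB $20,902. Book value $76,643.
Year 3: DB = ⌊$76,643 × 150%/7⌋ = $16,423; SL = ⌊$72,143/5⌋ = $14,428 → take DB $16,423. Book value $60,220.
Accumulated through year 3 = $124,148 − $60,220 = $63,928.

$63,928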